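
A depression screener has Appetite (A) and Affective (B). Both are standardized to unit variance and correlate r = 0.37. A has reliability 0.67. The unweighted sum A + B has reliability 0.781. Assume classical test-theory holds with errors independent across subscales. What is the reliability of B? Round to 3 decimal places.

Var(A+B) = 2 + 2·0.37 = 2.740.
True-score variance = ρ_A + ρ_B + 2·0.37, so 0.781 = (0.67 + ρ_B + 0.74) / 2.740.
ρ_B = 0.781·2.740 − 0.67 − 0.74 = 0.730.

0.730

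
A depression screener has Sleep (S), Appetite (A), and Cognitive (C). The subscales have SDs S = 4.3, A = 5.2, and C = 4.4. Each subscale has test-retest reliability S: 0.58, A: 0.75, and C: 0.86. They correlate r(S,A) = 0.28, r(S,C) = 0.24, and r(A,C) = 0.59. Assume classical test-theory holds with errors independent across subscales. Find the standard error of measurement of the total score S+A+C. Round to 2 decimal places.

4.15

Var(total) = 64.89 + 48.6016 = 113.492.
True-score variance = 47.6538 + 48.6016 = 96.2554, so reliability = 0.8481.
Error variance = 113.492 − 96.2554 = 17.2362; SEM = √17.2362 = 4.15.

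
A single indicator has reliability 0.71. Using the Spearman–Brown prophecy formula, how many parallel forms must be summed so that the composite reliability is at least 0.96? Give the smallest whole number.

10

k ≥ ρ*(1−ρ₁)/(ρ₁(1−ρ*)) = 0.96·0.29 / (0.71·0.04) = 9.803.
Smallest integer k = 10.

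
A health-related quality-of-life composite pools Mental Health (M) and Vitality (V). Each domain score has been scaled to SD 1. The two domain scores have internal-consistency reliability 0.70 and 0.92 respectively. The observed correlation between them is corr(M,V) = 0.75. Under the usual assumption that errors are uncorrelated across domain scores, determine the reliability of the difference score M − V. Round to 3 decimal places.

Var(M−V) = 1 + 1 − 2·0.75 = 2 − 1.5 = 0.5.
Under uncorrelated errors the observed covariances equal the true-score covariances, so only the own-variance terms attenuate.
True-score variance = [0.70 + 0.92] − 1.5 = 1.62 − 1.5 = 0.12.
Reliability = 0.12 / 0.5 = 0.240.

0.240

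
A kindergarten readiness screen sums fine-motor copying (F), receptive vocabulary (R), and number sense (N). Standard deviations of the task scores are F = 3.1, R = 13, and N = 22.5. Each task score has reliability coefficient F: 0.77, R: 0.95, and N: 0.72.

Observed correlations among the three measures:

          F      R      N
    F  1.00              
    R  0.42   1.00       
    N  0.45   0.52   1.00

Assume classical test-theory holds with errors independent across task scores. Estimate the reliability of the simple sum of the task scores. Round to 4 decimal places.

0.8596

Var(F+R+N) = 3.1² + 13² + 22.5² + 2·[3.1·13·0.42 + 3.1·22.5·0.45 + 13·22.5·0.52] = 684.86 + 400.827 = 1085.69.
With uncorrelated errors the cross-covariances are all true-score covariance, so they carry over unchanged; only the diagonal terms shrink to ρᵢσᵢ².
True-score variance = [3.1²·0.77 + 13²·0.95 + 22.5²·0.72] + 400.827 = 532.45 + 400.827 = 933.277.
Reliability = 933.277 / 1085.69 = 0.8596.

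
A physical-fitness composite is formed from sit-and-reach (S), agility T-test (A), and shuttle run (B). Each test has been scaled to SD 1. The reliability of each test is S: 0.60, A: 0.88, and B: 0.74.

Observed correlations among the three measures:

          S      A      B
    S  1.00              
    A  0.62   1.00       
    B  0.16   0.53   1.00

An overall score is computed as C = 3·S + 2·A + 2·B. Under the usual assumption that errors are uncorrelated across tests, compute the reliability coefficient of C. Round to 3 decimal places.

0.833

Var(C) = 3² + 2² + 2² + 2·[6·0.62 + 6·0.16 + 4·0.53] = 17 + 13.6 = 30.6.
Because errors are independent across components, Cov(Tᵢ,Tⱼ) = Cov(Xᵢ,Xⱼ); the off-diagonal part of the true-score variance is the same as above.
True-score variance = [3²·0.60 + 2²·0.88 + 2²·0.74] + 13.6 = 11.88 + 13.6 = 25.48.
Reliability = 25.48 / 30.6 = 0.833.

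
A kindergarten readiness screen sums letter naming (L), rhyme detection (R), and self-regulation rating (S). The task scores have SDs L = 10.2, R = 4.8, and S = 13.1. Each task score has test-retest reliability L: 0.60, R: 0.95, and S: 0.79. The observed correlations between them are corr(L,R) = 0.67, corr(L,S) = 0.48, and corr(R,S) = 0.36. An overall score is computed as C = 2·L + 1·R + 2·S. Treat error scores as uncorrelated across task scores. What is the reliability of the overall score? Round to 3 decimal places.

0.832

Var(C) = 2²·10.2² + 4.8² + 2²·13.1² + 2·[2·10.2·4.8·0.67 + 4·10.2·13.1·0.48 + 2·4.8·13.1·0.36] = 1125.64 + 734.861 = 1860.5.
With uncorrelated errors the cross-covariances are all true-score covariance, so they carry over unchanged; only the diagonal terms shrink to ρᵢσᵢ².
True-score variance = [2²·10.2²·0.60 + 4.8²·0.95 + 2²·13.1²·0.79] + 734.861 = 813.872 + 734.861 = 1548.73.
Reliability = 1548.73 / 1860.5 = 0.832.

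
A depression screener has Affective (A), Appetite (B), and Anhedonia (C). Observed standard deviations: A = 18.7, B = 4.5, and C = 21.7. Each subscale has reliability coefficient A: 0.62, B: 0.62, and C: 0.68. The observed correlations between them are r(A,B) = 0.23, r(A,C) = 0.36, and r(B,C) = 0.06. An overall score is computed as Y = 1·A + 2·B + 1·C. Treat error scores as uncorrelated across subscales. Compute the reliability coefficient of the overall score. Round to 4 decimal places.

Var(Y) = 18.7² + 2²·4.5² + 21.7² + 2·[2·18.7·4.5·0.23 + 18.7·21.7·0.36 + 2·4.5·21.7·0.06] = 901.58 + 393.023 = 1294.6.
Because errors are independent across components, Cov(Tᵢ,Tⱼ) = Cov(Xᵢ,Xⱼ); the off-diagonal part of the true-score variance is the same as above.
True-score variance = [18.7²·0.62 + 2²·4.5²·0.62 + 21.7²·0.68] + 393.023 = 587.233 + 393.023 = 980.256.
Reliability = 980.256 / 1294.6 = 0.7572.

0.7572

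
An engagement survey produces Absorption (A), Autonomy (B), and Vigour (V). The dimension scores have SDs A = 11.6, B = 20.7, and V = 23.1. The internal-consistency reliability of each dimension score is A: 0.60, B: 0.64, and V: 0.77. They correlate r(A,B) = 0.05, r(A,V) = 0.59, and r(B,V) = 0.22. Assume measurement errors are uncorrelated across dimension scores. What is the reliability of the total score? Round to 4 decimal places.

0.7992

Var(A+B+V) = 11.6² + 20.7² + 23.1² + 2·[11.6·20.7·0.05 + 11.6·23.1·0.59 + 20.7·23.1·0.22] = 1096.66 + 550.6 = 1647.26.
With uncorrelated errors the cross-covariances are all true-score covariance, so they carry over unchanged; only the diagonal terms shrink to ρᵢσᵢ².
True-score variance = [11.6²·0.60 + 20.7²·0.64 + 23.1²·0.77] + 550.6 = 765.849 + 550.6 = 1316.45.
Reliability = 1316.45 / 1647.26 = 0.7992.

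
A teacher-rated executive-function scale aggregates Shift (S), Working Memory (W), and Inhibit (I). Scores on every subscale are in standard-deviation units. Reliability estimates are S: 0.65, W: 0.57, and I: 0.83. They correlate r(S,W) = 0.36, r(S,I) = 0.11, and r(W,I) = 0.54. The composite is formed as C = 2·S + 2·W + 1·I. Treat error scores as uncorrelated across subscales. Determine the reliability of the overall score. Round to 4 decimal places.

Var(C) = 2² + 2² + 1 + 2·[4·0.36 + 2·0.11 + 2·0.54] = 9 + 5.48 = 14.48.
Because errors are independent across components, Cov(Tᵢ,Tⱼ) = Cov(Xᵢ,Xⱼ); the off-diagonal part of the true-score variance is the same as above.
True-score variance = [2²·0.65 + 2²·0.57 + 0.83] + 5.48 = 5.71 + 5.48 = 11.19.
Reliability = 11.19 / 14.48 = 0.7728.

0.7728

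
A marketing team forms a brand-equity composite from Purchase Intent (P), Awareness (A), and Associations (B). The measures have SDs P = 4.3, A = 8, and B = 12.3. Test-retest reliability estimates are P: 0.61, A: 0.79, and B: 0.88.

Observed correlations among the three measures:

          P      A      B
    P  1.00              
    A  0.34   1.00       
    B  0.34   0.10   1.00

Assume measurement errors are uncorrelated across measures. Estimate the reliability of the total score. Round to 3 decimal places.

Var(P+A+B) = 4.3² + 8² + 12.3² + 2·[4.3·8·0.34 + 4.3·12.3·0.34 + 8·12.3·0.10] = 233.78 + 79.0372 = 312.817.
With uncorrelated errors the cross-covariances are all true-score covariance, so they carry over unchanged; only the diagonal terms shrink to ρᵢσᵢ².
True-score variance = [4.3²·0.61 + 8²·0.79 + 12.3²·0.88] + 79.0372 = 194.974 + 79.0372 = 274.011.
Reliability = 274.011 / 312.817 = 0.876.

0.876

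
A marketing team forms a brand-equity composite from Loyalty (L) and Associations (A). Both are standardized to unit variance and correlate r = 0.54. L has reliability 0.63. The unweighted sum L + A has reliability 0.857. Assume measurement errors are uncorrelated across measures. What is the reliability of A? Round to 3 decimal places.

Var(L+A) = 2 + 2·0.54 = 3.080.
True-score variance = ρ_L + ρ_A + 2·0.54, so 0.857 = (0.63 + ρ_A + 1.08) / 3.080.
ρ_A = 0.857·3.080 − 0.63 − 1.08 = 0.930.

0.930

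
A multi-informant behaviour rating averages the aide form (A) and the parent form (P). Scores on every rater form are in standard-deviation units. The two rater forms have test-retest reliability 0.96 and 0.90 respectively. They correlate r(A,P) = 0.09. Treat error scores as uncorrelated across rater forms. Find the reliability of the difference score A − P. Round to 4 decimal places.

0.9231

Var(A−P) = 1 + 1 − 2·0.09 = 2 − 0.18 = 1.82.
Because errors are independent across components, Cov(Tᵢ,Tⱼ) = Cov(Xᵢ,Xⱼ); the off-diagonal part of the true-score variance is the same as above.
True-score variance = [0.96 + 0.90] − 0.18 = 1.86 − 0.18 = 1.68.
Reliability = 1.68 / 1.82 = 0.9231.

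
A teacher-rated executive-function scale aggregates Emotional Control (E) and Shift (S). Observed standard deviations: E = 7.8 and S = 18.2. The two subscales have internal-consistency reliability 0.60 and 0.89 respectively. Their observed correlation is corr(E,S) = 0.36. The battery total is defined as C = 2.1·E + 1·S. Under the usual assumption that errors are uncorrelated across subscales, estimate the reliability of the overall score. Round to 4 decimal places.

Var(C) = 2.1²·7.8² + 18.2² + 2·[2.1·7.8·18.2·0.36] = 599.544 + 214.644 = 814.188.
Because errors are independent across components, Cov(Tᵢ,Tⱼ) = Cov(Xᵢ,Xⱼ); the off-diagonal part of the true-score variance is the same as above.
True-score variance = [2.1²·7.8²·0.60 + 18.2²·0.89] + 214.644 = 455.786 + 214.644 = 670.43.
Reliability = 670.43 / 814.188 = 0.8234.

0.8234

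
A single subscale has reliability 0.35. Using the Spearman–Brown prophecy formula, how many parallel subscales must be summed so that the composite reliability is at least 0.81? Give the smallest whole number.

k ≥ ρ*(1−ρ₁)/(ρ₁(1−ρ*)) = 0.81·0.65 / (0.35·0.19) = 7.917.
Smallest integer k = 8.

8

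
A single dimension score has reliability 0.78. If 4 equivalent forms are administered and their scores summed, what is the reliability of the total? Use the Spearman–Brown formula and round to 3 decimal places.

0.934

ρ_k = kρ / (1 + (k−1)ρ) = 4·0.78 / (1 + 3·0.78) = 3.120 / 3.340 = 0.934.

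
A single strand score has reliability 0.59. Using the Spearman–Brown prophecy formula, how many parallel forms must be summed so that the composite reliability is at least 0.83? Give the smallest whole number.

k ≥ ρ*(1−ρ₁)/(ρ₁(1−ρ*)) = 0.83·0.41 / (0.59·0.17) = 3.393.
Smallest integer k = 4.

4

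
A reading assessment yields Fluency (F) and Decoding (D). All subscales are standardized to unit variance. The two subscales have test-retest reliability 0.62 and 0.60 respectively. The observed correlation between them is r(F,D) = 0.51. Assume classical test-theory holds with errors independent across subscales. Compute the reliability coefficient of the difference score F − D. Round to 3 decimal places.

Var(F−D) = 1 + 1 − 2·0.51 = 2 − 1.02 = 0.98.
Under uncorrelated errors the observed covariances equal the true-score covariances, so only the own-variance terms attenuate.
True-score variance = [0.62 + 0.60] − 1.02 = 1.22 − 1.02 = 0.2.
Reliability = 0.2 / 0.98 = 0.204.

0.204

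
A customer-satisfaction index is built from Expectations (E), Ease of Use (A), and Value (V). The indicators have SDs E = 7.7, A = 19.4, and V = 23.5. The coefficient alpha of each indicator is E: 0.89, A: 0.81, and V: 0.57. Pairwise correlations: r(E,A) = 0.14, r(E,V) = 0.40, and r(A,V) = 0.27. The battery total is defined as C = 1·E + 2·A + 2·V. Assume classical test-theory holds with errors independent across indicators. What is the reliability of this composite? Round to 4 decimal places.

0.7579

Var(C) = 7.7² + 2²·19.4² + 2²·23.5² + 2·[2·7.7·19.4·0.14 + 2·7.7·23.5·0.40 + 4·19.4·23.5·0.27] = 3773.73 + 1357.92 = 5131.65.
Because errors are independent across components, Cov(Tᵢ,Tⱼ) = Cov(Xᵢ,Xⱼ); the off-diagonal part of the true-score variance is the same as above.
True-score variance = [7.7²·0.89 + 2²·19.4²·0.81 + 2²·23.5²·0.57] + 1357.92 = 2531.3 + 1357.92 = 3889.22.
Reliability = 3889.22 / 5131.65 = 0.7579.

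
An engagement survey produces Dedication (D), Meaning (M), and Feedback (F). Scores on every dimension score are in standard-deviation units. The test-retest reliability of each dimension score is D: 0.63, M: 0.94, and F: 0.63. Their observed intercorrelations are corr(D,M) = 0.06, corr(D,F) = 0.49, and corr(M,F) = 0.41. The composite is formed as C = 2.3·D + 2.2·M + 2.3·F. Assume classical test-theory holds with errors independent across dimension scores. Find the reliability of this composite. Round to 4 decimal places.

0.8342

Var(C) = 2.3² + 2.2² + 2.3² + 2·[5.06·0.06 + 5.29·0.49 + 5.06·0.41] = 15.42 + 9.9406 = 25.3606.
Because errors are independent across components, Cov(Tᵢ,Tⱼ) = Cov(Xᵢ,Xⱼ); the off-diagonal part of the true-score variance is the same as above.
True-score variance = [2.3²·0.63 + 2.2²·0.94 + 2.3²·0.63] + 9.9406 = 11.215 + 9.9406 = 21.1556.
Reliability = 21.1556 / 25.3606 = 0.8342.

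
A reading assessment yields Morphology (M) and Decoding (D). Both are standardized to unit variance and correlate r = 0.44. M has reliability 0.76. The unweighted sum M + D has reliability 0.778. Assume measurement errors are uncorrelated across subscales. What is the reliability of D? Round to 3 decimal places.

0.601

Var(M+D) = 2 + 2·0.44 = 2.880.
True-score variance = ρ_M + ρ_D + 2·0.44, so 0.778 = (0.76 + ρ_D + 0.88) / 2.880.
ρ_D = 0.778·2.880 − 0.76 − 0.88 = 0.601.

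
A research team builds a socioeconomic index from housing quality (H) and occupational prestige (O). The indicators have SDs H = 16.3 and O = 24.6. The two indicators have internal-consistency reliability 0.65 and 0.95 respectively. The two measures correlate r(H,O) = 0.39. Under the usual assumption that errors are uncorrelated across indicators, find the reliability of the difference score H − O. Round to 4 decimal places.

Var(H−O) = 16.3² + 24.6² − 2·16.3·24.6·0.39 = 870.85 − 312.764 = 558.086.
With uncorrelated errors the cross-covariances are all true-score covariance, so they carry over unchanged; only the diagonal terms shrink to ρᵢσᵢ².
True-score variance = [16.3²·0.65 + 24.6²·0.95] − 312.764 = 747.601 − 312.764 = 434.836.
Reliability = 434.836 / 558.086 = 0.7792.

0.7792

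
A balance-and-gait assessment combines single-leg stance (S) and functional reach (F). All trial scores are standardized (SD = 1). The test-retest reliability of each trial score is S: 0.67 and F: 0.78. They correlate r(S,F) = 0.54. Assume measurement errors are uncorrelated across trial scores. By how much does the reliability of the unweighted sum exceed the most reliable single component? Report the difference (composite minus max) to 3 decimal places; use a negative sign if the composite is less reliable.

Var(sum) = 2 + 1.08 = 3.08; true-score variance = 1.45 + 1.08 = 2.53; composite reliability = 0.8214.
Max component reliability = 0.7800.
Difference = 0.8214 − 0.7800 = 0.041.

0.041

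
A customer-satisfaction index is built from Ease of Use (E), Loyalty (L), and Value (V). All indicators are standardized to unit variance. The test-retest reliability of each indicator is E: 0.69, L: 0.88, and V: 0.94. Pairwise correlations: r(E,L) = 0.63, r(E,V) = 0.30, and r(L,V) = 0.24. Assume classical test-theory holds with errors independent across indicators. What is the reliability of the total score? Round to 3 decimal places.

0.908

Var(E+L+V) = 3 + 2·[0.63 + 0.30 + 0.24] = 3 + 2.34 = 5.34.
Because errors are independent across components, Cov(Tᵢ,Tⱼ) = Cov(Xᵢ,Xⱼ); the off-diagonal part of the true-score variance is the same as above.
True-score variance = [0.69 + 0.88 + 0.94] + 2.34 = 2.51 + 2.34 = 4.85.
Reliability = 4.85 / 5.34 = 0.908.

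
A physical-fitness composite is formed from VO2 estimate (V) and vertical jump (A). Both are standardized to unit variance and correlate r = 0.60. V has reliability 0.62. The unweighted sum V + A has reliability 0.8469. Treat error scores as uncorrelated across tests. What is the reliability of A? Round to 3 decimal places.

0.890

Var(V+A) = 2 + 2·0.60 = 3.200.
True-score variance = ρ_V + ρ_A + 2·0.60, so 0.8469 = (0.62 + ρ_A + 1.20) / 3.200.
ρ_A = 0.8469·3.200 − 0.62 − 1.20 = 0.890.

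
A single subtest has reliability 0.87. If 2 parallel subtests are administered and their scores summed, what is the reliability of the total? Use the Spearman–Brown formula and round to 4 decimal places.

0.9305

ρ_k = kρ / (1 + (k−1)ρ) = 2·0.87 / (1 + 1·0.87) = 1.740 / 1.870 = 0.9305.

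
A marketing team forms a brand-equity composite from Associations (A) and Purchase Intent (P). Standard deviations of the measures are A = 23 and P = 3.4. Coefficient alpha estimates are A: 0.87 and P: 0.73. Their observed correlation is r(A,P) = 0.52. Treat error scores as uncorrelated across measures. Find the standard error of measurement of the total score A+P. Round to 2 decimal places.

8.48

Var(total) = 540.56 + 81.328 = 621.888.
True-score variance = 468.669 + 81.328 = 549.997, so reliability = 0.8844.
Error variance = 621.888 − 549.997 = 71.8912; SEM = √71.8912 = 8.48.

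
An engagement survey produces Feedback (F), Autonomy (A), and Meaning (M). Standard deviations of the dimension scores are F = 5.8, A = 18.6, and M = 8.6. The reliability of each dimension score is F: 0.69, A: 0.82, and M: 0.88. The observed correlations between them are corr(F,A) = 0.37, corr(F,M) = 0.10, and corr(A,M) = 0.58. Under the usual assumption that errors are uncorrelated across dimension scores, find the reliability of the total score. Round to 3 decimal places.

Var(F+A+M) = 5.8² + 18.6² + 8.6² + 2·[5.8·18.6·0.37 + 5.8·8.6·0.10 + 18.6·8.6·0.58] = 453.56 + 275.361 = 728.921.
Because errors are independent across components, Cov(Tᵢ,Tⱼ) = Cov(Xᵢ,Xⱼ); the off-diagonal part of the true-score variance is the same as above.
True-score variance = [5.8²·0.69 + 18.6²·0.82 + 8.6²·0.88] + 275.361 = 371.984 + 275.361 = 647.344.
Reliability = 647.344 / 728.921 = 0.888.

0.888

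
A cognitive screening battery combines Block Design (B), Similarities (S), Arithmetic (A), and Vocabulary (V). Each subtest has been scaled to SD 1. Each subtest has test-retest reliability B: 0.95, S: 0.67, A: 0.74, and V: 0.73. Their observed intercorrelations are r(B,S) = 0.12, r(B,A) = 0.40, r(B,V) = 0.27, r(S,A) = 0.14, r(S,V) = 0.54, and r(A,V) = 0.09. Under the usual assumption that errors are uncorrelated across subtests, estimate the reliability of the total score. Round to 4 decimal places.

Var(B+S+A+V) = 4 + 2·[0.12 + 0.40 + 0.27 + 0.14 + 0.54 + 0.09] = 4 + 3.12 = 7.12.
Under uncorrelated errors the observed covariances equal the true-score covariances, so only the own-variance terms attenuate.
True-score variance = [0.95 + 0.67 + 0.74 + 0.73] + 3.12 = 3.09 + 3.12 = 6.21.
Reliability = 6.21 / 7.12 = 0.8722.

0.8722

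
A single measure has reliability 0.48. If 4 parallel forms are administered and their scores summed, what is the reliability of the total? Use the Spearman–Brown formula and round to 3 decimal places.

ρ_k = kρ / (1 + (k−1)ρ) = 4·0.48 / (1 + 3·0.48) = 1.920 / 2.440 = 0.787.

0.787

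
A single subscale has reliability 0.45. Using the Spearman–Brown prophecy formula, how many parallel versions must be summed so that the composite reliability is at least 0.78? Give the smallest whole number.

5

k ≥ ρ*(1−ρ₁)/(ρ₁(1−ρ*)) = 0.78·0.55 / (0.45·0.22) = 4.333.
Smallest integer k = 5.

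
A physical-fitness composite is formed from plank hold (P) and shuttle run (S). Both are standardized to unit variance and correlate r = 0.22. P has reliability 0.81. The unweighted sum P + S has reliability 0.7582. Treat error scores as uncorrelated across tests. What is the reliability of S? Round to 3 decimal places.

0.600

Var(P+S) = 2 + 2·0.22 = 2.440.
True-score variance = ρ_P + ρ_S + 2·0.22, so 0.7582 = (0.81 + ρ_S + 0.44) / 2.440.
ρ_S = 0.7582·2.440 − 0.81 − 0.44 = 0.600.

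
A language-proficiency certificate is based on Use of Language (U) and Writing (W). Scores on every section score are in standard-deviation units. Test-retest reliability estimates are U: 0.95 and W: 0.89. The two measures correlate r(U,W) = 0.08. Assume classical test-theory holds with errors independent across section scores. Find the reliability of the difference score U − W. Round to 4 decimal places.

0.9130

Var(U−W) = 1 + 1 − 2·0.08 = 2 − 0.16 = 1.84.
With uncorrelated errors the cross-covariances are all true-score covariance, so they carry over unchanged; only the diagonal terms shrink to ρᵢσᵢ².
True-score variance = [0.95 + 0.89] − 0.16 = 1.84 − 0.16 = 1.68.
Reliability = 1.68 / 1.84 = 0.9130.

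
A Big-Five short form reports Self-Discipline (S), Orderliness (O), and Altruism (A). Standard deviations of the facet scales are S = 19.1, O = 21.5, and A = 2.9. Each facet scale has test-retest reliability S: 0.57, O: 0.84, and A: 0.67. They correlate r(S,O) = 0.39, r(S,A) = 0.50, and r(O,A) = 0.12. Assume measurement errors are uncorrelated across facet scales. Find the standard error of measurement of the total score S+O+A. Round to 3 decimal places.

Var(total) = 835.47 + 390.661 = 1226.13.
True-score variance = 601.866 + 390.661 = 992.527, so reliability = 0.8095.
Error variance = 1226.13 − 992.527 = 233.604; SEM = √233.604 = 15.284.

15.284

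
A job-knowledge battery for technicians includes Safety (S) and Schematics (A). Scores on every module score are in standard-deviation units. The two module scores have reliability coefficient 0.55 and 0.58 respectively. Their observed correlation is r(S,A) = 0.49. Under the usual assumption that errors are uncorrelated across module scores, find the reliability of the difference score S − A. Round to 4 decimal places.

Var(S−A) = 1 + 1 − 2·0.49 = 2 − 0.98 = 1.02.
With uncorrelated errors the cross-covariances are all true-score covariance, so they carry over unchanged; only the diagonal terms shrink to ρᵢσᵢ².
True-score variance = [0.55 + 0.58] − 0.98 = 1.13 − 0.98 = 0.15.
Reliability = 0.15 / 1.02 = 0.1471.

0.1471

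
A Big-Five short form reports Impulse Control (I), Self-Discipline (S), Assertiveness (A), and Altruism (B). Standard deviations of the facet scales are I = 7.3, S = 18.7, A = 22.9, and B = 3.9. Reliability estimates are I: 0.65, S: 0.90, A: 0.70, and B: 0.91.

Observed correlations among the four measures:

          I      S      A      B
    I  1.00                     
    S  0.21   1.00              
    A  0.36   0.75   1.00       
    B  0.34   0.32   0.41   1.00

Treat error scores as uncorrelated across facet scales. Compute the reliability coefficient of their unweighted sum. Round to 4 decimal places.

Var(I+S+A+B) = 7.3² + 18.7² + 22.9² + 3.9² + 2·[7.3·18.7·0.21 + 7.3·22.9·0.36 + 7.3·3.9·0.34 + 18.7·22.9·0.75 + 18.7·3.9·0.32 + 22.9·3.9·0.41] = 942.6 + 959.311 = 1901.91.
Because errors are independent across components, Cov(Tᵢ,Tⱼ) = Cov(Xᵢ,Xⱼ); the off-diagonal part of the true-score variance is the same as above.
True-score variance = [7.3²·0.65 + 18.7²·0.90 + 22.9²·0.70 + 3.9²·0.91] + 959.311 = 730.288 + 959.311 = 1689.6.
Reliability = 1689.6 / 1901.91 = 0.8884.

0.8884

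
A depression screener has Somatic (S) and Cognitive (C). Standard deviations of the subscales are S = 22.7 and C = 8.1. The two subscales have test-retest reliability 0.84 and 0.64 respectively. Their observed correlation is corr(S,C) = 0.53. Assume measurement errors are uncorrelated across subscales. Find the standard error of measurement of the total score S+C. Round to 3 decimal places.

10.299

Var(total) = 580.9 + 194.902 = 775.802.
True-score variance = 474.834 + 194.902 = 669.736, so reliability = 0.8633.
Error variance = 775.802 − 669.736 = 106.066; SEM = √106.066 = 10.299.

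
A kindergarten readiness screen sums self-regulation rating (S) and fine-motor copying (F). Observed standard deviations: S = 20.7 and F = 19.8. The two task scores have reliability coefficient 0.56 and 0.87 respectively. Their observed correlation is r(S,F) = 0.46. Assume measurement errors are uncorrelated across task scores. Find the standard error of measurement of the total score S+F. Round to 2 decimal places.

Var(total) = 820.53 + 377.071 = 1197.6.
True-score variance = 581.029 + 377.071 = 958.1, so reliability = 0.8000.
Error variance = 1197.6 − 958.1 = 239.501; SEM = √239.501 = 15.48.

15.48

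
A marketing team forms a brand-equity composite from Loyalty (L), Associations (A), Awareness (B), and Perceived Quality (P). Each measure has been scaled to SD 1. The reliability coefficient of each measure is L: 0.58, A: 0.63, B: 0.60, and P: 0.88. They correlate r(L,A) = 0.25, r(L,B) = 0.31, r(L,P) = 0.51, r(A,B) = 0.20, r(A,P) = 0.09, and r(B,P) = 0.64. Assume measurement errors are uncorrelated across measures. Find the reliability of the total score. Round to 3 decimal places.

0.836

Var(L+A+B+P) = 4 + 2·[0.25 + 0.31 + 0.51 + 0.20 + 0.09 + 0.64] = 4 + 4 = 8.
Because errors are independent across components, Cov(Tᵢ,Tⱼ) = Cov(Xᵢ,Xⱼ); the off-diagonal part of the true-score variance is the same as above.
True-score variance = [0.58 + 0.63 + 0.60 + 0.88] + 4 = 2.69 + 4 = 6.69.
Reliability = 6.69 / 8 = 0.836.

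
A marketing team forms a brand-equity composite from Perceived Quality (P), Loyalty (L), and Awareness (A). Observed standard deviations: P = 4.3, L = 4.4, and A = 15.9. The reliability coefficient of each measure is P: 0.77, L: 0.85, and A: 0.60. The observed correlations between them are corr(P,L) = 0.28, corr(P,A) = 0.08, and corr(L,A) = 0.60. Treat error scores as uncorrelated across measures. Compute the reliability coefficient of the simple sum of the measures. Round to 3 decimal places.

Var(P+L+A) = 4.3² + 4.4² + 15.9² + 2·[4.3·4.4·0.28 + 4.3·15.9·0.08 + 4.4·15.9·0.60] = 290.66 + 105.486 = 396.146.
With uncorrelated errors the cross-covariances are all true-score covariance, so they carry over unchanged; only the diagonal terms shrink to ρᵢσᵢ².
True-score variance = [4.3²·0.77 + 4.4²·0.85 + 15.9²·0.60] + 105.486 = 182.379 + 105.486 = 287.866.
Reliability = 287.866 / 396.146 = 0.727.

0.727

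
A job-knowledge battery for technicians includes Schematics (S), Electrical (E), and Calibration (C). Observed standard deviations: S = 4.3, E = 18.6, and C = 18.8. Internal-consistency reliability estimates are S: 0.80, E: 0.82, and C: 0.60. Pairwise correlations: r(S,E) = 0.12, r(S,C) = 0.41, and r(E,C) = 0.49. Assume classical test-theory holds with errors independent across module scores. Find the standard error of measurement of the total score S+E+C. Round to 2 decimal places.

Var(total) = 717.89 + 428.17 = 1146.06.
True-score variance = 510.543 + 428.17 = 938.714, so reliability = 0.8191.
Error variance = 1146.06 − 938.714 = 207.347; SEM = √207.347 = 14.40.

14.40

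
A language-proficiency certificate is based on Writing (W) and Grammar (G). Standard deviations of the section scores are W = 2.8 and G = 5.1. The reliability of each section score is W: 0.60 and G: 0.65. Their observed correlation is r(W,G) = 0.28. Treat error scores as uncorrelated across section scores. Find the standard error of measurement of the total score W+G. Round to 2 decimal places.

3.50

Var(total) = 33.85 + 7.9968 = 41.8468.
True-score variance = 21.6105 + 7.9968 = 29.6073, so reliability = 0.7075.
Error variance = 41.8468 − 29.6073 = 12.2395; SEM = √12.2395 = 3.50.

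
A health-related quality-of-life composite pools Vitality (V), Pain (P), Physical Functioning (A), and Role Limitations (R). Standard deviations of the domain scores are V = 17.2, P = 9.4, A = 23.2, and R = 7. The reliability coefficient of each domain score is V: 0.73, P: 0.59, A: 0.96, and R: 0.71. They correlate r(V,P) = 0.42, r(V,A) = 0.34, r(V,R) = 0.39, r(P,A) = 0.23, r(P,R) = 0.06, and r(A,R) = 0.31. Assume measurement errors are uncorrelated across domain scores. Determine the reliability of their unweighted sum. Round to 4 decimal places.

Var(V+P+A+R) = 17.2² + 9.4² + 23.2² + 7² + 2·[17.2·9.4·0.42 + 17.2·23.2·0.34 + 17.2·7·0.39 + 9.4·23.2·0.23 + 9.4·7·0.06 + 23.2·7·0.31] = 971.44 + 709.971 = 1681.41.
Under uncorrelated errors the observed covariances equal the true-score covariances, so only the own-variance terms attenuate.
True-score variance = [17.2²·0.73 + 9.4²·0.59 + 23.2²·0.96 + 7²·0.71] + 709.971 = 819.596 + 709.971 = 1529.57.
Reliability = 1529.57 / 1681.41 = 0.9097.

0.9097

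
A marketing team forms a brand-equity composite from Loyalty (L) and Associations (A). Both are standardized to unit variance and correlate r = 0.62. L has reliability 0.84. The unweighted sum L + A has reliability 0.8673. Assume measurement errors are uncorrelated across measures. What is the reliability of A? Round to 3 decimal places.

0.730

Var(L+A) = 2 + 2·0.62 = 3.240.
True-score variance = ρ_L + ρ_A + 2·0.62, so 0.8673 = (0.84 + ρ_A + 1.24) / 3.240.
ρ_A = 0.8673·3.240 − 0.84 − 1.24 = 0.730.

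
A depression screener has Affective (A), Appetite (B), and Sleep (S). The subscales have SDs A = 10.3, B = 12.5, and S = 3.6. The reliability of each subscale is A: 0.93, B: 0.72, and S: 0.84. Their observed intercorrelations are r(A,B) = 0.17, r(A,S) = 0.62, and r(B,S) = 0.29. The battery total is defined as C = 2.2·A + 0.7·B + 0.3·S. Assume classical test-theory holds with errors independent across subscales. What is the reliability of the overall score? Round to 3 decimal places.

Var(C) = 2.2²·10.3² + 0.7²·12.5² + 0.3²·3.6² + 2·[1.54·10.3·12.5·0.17 + 0.66·10.3·3.6·0.62 + 0.21·12.5·3.6·0.29] = 591.205 + 103.241 = 694.445.
Because errors are independent across components, Cov(Tᵢ,Tⱼ) = Cov(Xᵢ,Xⱼ); the off-diagonal part of the true-score variance is the same as above.
True-score variance = [2.2²·10.3²·0.93 + 0.7²·12.5²·0.72 + 0.3²·3.6²·0.84] + 103.241 = 533.637 + 103.241 = 636.878.
Reliability = 636.878 / 694.445 = 0.917.

0.917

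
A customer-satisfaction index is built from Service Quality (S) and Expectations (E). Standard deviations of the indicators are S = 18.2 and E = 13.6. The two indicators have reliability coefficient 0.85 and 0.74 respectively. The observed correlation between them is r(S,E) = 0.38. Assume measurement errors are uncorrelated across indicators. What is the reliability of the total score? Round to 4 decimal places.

Var(S+E) = 18.2² + 13.6² + 2·[18.2·13.6·0.38] = 516.2 + 188.115 = 704.315.
With uncorrelated errors the cross-covariances are all true-score covariance, so they carry over unchanged; only the diagonal terms shrink to ρᵢσᵢ².
True-score variance = [18.2²·0.85 + 13.6²·0.74] + 188.115 = 418.424 + 188.115 = 606.54.
Reliability = 606.54 / 704.315 = 0.8612.

0.8612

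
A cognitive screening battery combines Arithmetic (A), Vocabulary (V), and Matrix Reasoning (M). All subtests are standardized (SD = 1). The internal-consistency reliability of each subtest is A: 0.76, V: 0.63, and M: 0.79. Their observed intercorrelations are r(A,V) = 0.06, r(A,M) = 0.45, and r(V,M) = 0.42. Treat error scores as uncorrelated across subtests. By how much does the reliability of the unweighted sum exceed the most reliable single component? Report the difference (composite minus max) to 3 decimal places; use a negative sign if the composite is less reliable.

Var(sum) = 3 + 1.86 = 4.86; true-score variance = 2.18 + 1.86 = 4.04; composite reliability = 0.8313.
Max component reliability = 0.7900.
Difference = 0.8313 − 0.7900 = 0.041.

0.041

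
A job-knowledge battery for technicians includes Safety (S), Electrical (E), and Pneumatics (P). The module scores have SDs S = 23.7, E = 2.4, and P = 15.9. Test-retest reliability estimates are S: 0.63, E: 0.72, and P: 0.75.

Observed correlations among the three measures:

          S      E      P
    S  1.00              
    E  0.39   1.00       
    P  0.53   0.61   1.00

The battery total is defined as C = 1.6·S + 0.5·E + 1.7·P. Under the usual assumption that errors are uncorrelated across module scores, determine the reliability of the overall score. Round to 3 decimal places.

Var(C) = 1.6²·23.7² + 0.5²·2.4² + 1.7²·15.9² + 2·[0.8·23.7·2.4·0.39 + 2.72·23.7·15.9·0.53 + 0.85·2.4·15.9·0.61] = 2169.99 + 1161.54 = 3331.53.
With uncorrelated errors the cross-covariances are all true-score covariance, so they carry over unchanged; only the diagonal terms shrink to ρᵢσᵢ².
True-score variance = [1.6²·23.7²·0.63 + 0.5²·2.4²·0.72 + 1.7²·15.9²·0.75] + 1161.54 = 1454.9 + 1161.54 = 2616.44.
Reliability = 2616.44 / 3331.53 = 0.785.

0.785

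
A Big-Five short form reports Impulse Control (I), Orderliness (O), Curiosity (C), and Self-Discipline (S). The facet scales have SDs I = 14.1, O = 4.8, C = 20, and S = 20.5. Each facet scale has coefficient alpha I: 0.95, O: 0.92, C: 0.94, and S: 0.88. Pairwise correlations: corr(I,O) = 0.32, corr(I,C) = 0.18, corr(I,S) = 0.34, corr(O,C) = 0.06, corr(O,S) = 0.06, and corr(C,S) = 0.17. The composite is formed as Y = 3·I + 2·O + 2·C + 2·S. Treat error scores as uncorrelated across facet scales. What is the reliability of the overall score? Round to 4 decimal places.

0.9498

Var(Y) = 3²·14.1² + 2²·4.8² + 2²·20² + 2²·20.5² + 2·[6·14.1·4.8·0.32 + 6·14.1·20·0.18 + 6·14.1·20.5·0.34 + 4·4.8·20·0.06 + 4·4.8·20.5·0.06 + 4·20·20.5·0.17] = 5162.45 + 2699.25 = 7861.7.
With uncorrelated errors the cross-covariances are all true-score covariance, so they carry over unchanged; only the diagonal terms shrink to ρᵢσᵢ².
True-score variance = [3²·14.1²·0.95 + 2²·4.8²·0.92 + 2²·20²·0.94 + 2²·20.5²·0.88] + 2699.25 = 4767.89 + 2699.25 = 7467.14.
Reliability = 7467.14 / 7861.7 = 0.9498.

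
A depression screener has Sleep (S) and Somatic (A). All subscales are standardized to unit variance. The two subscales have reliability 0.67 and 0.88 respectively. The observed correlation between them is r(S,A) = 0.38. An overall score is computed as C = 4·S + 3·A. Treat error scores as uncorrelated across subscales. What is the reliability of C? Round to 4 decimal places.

0.8136

Var(C) = 4² + 3² + 2·[12·0.38] = 25 + 9.12 = 34.12.
Under uncorrelated errors the observed covariances equal the true-score covariances, so only the own-variance terms attenuate.
True-score variance = [4²·0.67 + 3²·0.88] + 9.12 = 18.64 + 9.12 = 27.76.
Reliability = 27.76 / 34.12 = 0.8136.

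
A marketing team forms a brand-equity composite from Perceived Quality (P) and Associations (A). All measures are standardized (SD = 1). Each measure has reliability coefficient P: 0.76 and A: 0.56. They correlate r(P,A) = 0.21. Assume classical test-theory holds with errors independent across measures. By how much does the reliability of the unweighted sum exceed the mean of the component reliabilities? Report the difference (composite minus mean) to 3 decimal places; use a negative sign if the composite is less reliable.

0.059

Var(sum) = 2 + 0.42 = 2.42; true-score variance = 1.32 + 0.42 = 1.74; composite reliability = 0.7190.
Mean component reliability = 0.6600.
Difference = 0.7190 − 0.6600 = 0.059.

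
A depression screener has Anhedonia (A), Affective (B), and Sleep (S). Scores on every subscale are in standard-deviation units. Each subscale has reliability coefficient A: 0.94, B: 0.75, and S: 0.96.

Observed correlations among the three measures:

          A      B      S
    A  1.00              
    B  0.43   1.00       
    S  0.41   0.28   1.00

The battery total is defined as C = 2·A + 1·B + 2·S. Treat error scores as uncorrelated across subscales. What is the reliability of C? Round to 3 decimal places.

Var(C) = 2² + 1 + 2² + 2·[2·0.43 + 4·0.41 + 2·0.28] = 9 + 6.12 = 15.12.
Under uncorrelated errors the observed covariances equal the true-score covariances, so only the own-variance terms attenuate.
True-score variance = [2²·0.94 + 0.75 + 2²·0.96] + 6.12 = 8.35 + 6.12 = 14.47.
Reliability = 14.47 / 15.12 = 0.957.

0.957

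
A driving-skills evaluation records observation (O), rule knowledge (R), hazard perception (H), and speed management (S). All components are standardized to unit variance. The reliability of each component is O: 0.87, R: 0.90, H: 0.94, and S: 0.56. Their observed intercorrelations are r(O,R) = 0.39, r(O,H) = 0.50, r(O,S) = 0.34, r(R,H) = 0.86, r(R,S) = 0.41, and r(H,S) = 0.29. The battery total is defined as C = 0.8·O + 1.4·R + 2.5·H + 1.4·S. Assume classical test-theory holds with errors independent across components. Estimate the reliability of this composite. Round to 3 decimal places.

0.937

Var(C) = 0.8² + 1.4² + 2.5² + 1.4² + 2·[1.12·0.39 + 2·0.50 + 1.12·0.34 + 3.5·0.86 + 1.96·0.41 + 3.5·0.29] = 10.81 + 13.2924 = 24.1024.
With uncorrelated errors the cross-covariances are all true-score covariance, so they carry over unchanged; only the diagonal terms shrink to ρᵢσᵢ².
True-score variance = [0.8²·0.87 + 1.4²·0.90 + 2.5²·0.94 + 1.4²·0.56] + 13.2924 = 9.2934 + 13.2924 = 22.5858.
Reliability = 22.5858 / 24.1024 = 0.937.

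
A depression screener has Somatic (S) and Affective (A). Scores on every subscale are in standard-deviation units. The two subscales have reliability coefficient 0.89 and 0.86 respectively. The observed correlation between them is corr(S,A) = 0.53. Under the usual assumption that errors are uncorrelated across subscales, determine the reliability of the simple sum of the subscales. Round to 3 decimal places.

0.918

Var(S+A) = 2 + 2·[0.53] = 2 + 1.06 = 3.06.
Under uncorrelated errors the observed covariances equal the true-score covariances, so only the own-variance terms attenuate.
True-score variance = [0.89 + 0.86] + 1.06 = 1.75 + 1.06 = 2.81.
Reliability = 2.81 / 3.06 = 0.918.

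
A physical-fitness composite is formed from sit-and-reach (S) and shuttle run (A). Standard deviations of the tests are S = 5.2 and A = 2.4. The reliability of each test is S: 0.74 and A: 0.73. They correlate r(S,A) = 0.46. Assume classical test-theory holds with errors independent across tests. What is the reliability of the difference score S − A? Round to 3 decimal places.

0.597

Var(S−A) = 5.2² + 2.4² − 2·5.2·2.4·0.46 = 32.8 − 11.4816 = 21.3184.
With uncorrelated errors the cross-covariances are all true-score covariance, so they carry over unchanged; only the diagonal terms shrink to ρᵢσᵢ².
True-score variance = [5.2²·0.74 + 2.4²·0.73] − 11.4816 = 24.2144 − 11.4816 = 12.7328.
Reliability = 12.7328 / 21.3184 = 0.597.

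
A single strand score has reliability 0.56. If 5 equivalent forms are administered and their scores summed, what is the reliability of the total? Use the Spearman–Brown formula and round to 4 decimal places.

0.8642

ρ_k = kρ / (1 + (k−1)ρ) = 5·0.56 / (1 + 4·0.56) = 2.800 / 3.240 = 0.8642.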